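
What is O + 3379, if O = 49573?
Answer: 52952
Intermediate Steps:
O + 3379 = 49573 + 3379 = 52952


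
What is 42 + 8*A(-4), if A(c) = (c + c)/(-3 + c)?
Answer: 358/7 ≈ 51.143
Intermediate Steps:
A(c) = 2*c/(-3 + c) (A(c) = (2*c)/(-3 + c) = 2*c/(-3 + c))
42 + 8*A(-4) = 42 + 8*(2*(-4)/(-3 - 4)) = 42 + 8*(2*(-4)/(-7)) = 42 + 8*(2*(-4)*(-⅐)) = 42 + 8*(8/7) = 42 + 64/7 = 358/7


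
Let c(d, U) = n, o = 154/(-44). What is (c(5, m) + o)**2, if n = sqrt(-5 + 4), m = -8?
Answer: 45/4 - 7*I ≈ 11.25 - 7.0*I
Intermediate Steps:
o = -7/2 (o = 154*(-1/44) = -7/2 ≈ -3.5000)
n = I (n = sqrt(-1) = I ≈ 1.0*I)
c(d, U) = I
(c(5, m) + o)**2 = (I - 7/2)**2 = (-7/2 + I)**2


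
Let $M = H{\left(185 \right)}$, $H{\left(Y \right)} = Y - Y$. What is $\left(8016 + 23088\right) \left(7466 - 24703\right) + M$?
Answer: $-536139648$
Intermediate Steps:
$H{\left(Y \right)} = 0$
$M = 0$
$\left(8016 + 23088\right) \left(7466 - 24703\right) + M = \left(8016 + 23088\right) \left(7466 - 24703\right) + 0 = 31104 \left(-17237\right) + 0 = -536139648 + 0 = -536139648$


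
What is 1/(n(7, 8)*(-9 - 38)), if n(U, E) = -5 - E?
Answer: 1/611 ≈ 0.0016367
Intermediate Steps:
1/(n(7, 8)*(-9 - 38)) = 1/((-5 - 1*8)*(-9 - 38)) = 1/((-5 - 8)*(-47)) = 1/(-13*(-47)) = 1/611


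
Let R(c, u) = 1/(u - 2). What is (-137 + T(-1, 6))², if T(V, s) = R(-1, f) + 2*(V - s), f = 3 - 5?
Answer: 366025/16 ≈ 22877.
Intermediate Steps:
f = -2
R(c, u) = 1/(-2 + u)
T(V, s) = -¼ - 2*s + 2*V (T(V, s) = 1/(-2 - 2) + 2*(V - s) = 1/(-4) + (-2*s + 2*V) = -¼ + (-2*s + 2*V) = -¼ - 2*s + 2*V)
(-137 + T(-1, 6))² = (-137 + (-¼ - 2*6 + 2*(-1)))² = (-137 + (-¼ - 12 - 2))² = (-137 - 57/4)² = (-605/4)² = 366025/16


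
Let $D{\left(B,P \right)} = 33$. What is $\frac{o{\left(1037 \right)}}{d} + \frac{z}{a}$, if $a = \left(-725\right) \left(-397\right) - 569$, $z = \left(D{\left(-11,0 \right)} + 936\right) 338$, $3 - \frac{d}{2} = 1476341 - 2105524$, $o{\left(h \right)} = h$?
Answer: $\frac{4296274986}{3765363617} \approx 1.141$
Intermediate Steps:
$d = 1258372$ ($d = 6 - 2 \left(1476341 - 2105524\right) = 6 - -1258366 = 6 + 1258366 = 1258372$)
$z = 327522$ ($z = \left(33 + 936\right) 338 = 969 \cdot 338 = 327522$)
$a = 287256$ ($a = 287825 - 569 = 287256$)
$\frac{o{\left(1037 \right)}}{d} + \frac{z}{a} = \frac{1037}{1258372} + \frac{327522}{287256} = 1037 \cdot \frac{1}{1258372} + 327522 \cdot \frac{1}{287256} = \frac{1037}{1258372} + \frac{54587}{47876} = \frac{4296274986}{3765363617}$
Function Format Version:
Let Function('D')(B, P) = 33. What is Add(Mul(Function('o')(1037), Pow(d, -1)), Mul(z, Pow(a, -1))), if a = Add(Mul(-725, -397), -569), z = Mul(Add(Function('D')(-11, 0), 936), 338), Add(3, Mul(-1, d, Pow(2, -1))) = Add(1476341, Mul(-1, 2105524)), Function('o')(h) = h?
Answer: Rational(4296274986, 3765363617) ≈ 1.1410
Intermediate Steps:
d = 1258372 (d = Add(6, Mul(-2, Add(1476341, Mul(-1, 2105524)))) = Add(6, Mul(-2, Add(1476341, -2105524))) = Add(6, Mul(-2, -629183)) = Add(6, 1258366) = 1258372)
z = 327522 (z = Mul(Add(33, 936), 338) = Mul(969, 338) = 327522)
a = 287256 (a = Add(287825, -569) = 287256)
Add(Mul(Function('o')(1037), Pow(d, -1)), Mul(z, Pow(a, -1))) = Add(Mul(1037, Pow(1258372, -1)), Mul(327522, Pow(287256, -1))) = Add(Mul(1037, Rational(1, 1258372)), Mul(327522, Rational(1, 287256))) = Add(Rational(1037, 1258372), Rational(54587, 47876)) = Rational(4296274986, 3765363617)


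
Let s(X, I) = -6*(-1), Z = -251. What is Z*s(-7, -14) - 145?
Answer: -1651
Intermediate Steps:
s(X, I) = 6
Z*s(-7, -14) - 145 = -251*6 - 145 = -1506 - 145 = -1651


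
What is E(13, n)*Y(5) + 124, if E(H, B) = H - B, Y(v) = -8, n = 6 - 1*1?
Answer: 60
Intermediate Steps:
n = 5 (n = 6 - 1 = 5)
E(13, n)*Y(5) + 124 = (13 - 1*5)*(-8) + 124 = (13 - 5)*(-8) + 124 = 8*(-8) + 124 = -64 + 124 = 60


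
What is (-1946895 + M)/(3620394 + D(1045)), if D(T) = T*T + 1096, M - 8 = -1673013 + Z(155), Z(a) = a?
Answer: -723949/942703 ≈ -0.76795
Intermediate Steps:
M = -1672850 (M = 8 + (-1673013 + 155) = 8 - 1672858 = -1672850)
D(T) = 1096 + T² (D(T) = T² + 1096 = 1096 + T²)
(-1946895 + M)/(3620394 + D(1045)) = (-1946895 - 1672850)/(3620394 + (1096 + 1045²)) = -3619745/(3620394 + (1096 + 1092025)) = -3619745/(3620394 + 1093121) = -3619745/4713515 = -3619745*1/4713515 = -723949/942703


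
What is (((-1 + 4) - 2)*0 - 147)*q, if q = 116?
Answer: -17052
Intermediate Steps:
(((-1 + 4) - 2)*0 - 147)*q = (((-1 + 4) - 2)*0 - 147)*116 = ((3 - 2)*0 - 147)*116 = (1*0 - 147)*116 = (0 - 147)*116 = -147*116 = -17052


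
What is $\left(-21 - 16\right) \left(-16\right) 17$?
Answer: $10064$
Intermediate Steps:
$\left(-21 - 16\right) \left(-16\right) 17 = \left(-37\right) \left(-16\right) 17 = 592 \cdot 17 = 10064$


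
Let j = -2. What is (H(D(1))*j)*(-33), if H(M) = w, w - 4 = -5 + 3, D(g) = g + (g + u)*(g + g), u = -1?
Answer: 132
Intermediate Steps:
D(g) = g + 2*g*(-1 + g) (D(g) = g + (g - 1)*(g + g) = g + (-1 + g)*(2*g) = g + 2*g*(-1 + g))
w = 2 (w = 4 + (-5 + 3) = 4 - 2 = 2)
H(M) = 2
(H(D(1))*j)*(-33) = (2*(-2))*(-33) = -4*(-33) = 132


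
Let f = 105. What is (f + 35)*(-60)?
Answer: -8400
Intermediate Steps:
(f + 35)*(-60) = (105 + 35)*(-60) = 140*(-60) = -8400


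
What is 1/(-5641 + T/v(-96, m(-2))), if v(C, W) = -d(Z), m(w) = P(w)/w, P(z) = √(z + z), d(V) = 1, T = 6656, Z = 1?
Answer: -1/12297 ≈ -8.1321e-5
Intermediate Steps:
P(z) = √2*√z (P(z) = √(2*z) = √2*√z)
m(w) = √2/√w (m(w) = (√2*√w)/w = √2/√w)
v(C, W) = -1 (v(C, W) = -1*1 = -1)
1/(-5641 + T/v(-96, m(-2))) = 1/(-5641 + 6656/(-1)) = 1/(-5641 + 6656*(-1)) = 1/(-5641 - 6656) = 1/(-12297) = -1/12297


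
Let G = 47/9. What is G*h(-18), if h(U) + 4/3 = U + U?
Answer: -5264/27 ≈ -194.96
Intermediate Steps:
h(U) = -4/3 + 2*U (h(U) = -4/3 + (U + U) = -4/3 + 2*U)
G = 47/9 (G = 47*(⅑) = 47/9 ≈ 5.2222)
G*h(-18) = 47*(-4/3 + 2*(-18))/9 = 47*(-4/3 - 36)/9 = (47/9)*(-112/3) = -5264/27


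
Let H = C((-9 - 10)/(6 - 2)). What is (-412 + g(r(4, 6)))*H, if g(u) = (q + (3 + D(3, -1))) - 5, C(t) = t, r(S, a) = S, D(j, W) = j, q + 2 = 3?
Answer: 3895/2 ≈ 1947.5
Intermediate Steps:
q = 1 (q = -2 + 3 = 1)
H = -19/4 (H = (-9 - 10)/(6 - 2) = -19/4 ≈ -4.7500)
g(u) = 2 (g(u) = (1 + (3 + 3)) - 5 = (1 + 6) - 5 = 7 - 5 = 2)
(-412 + g(r(4, 6)))*H = (-412 + 2)*(-19/4) = -410*(-19/4) = 3895/2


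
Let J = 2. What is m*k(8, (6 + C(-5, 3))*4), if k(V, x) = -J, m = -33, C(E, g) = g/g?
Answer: 66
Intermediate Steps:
C(E, g) = 1
k(V, x) = -2 (k(V, x) = -1*2 = -2)
m*k(8, (6 + C(-5, 3))*4) = -33*(-2) = 66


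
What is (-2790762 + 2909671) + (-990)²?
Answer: 1099009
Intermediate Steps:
(-2790762 + 2909671) + (-990)² = 118909 + 980100 = 1099009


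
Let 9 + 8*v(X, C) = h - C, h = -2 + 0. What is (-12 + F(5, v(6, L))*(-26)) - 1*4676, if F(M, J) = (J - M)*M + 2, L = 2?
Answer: -15515/4 ≈ -3878.8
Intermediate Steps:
h = -2
v(X, C) = -11/8 - C/8 (v(X, C) = -9/8 + (-2 - C)/8 = -9/8 + (-1/4 - C/8) = -11/8 - C/8)
F(M, J) = 2 + M*(J - M) (F(M, J) = M*(J - M) + 2 = 2 + M*(J - M))
(-12 + F(5, v(6, L))*(-26)) - 1*4676 = (-12 + (2 - 1*5**2 + (-11/8 - 1/8*2)*5)*(-26)) - 1*4676 = (-12 + (2 - 1*25 + (-11/8 - 1/4)*5)*(-26)) - 4676 = (-12 + (2 - 25 - 13/8*5)*(-26)) - 4676 = (-12 + (2 - 25 - 65/8)*(-26)) - 4676 = (-12 - 249/8*(-26)) - 4676 = (-12 + 3237/4) - 4676 = 3189/4 - 4676 = -15515/4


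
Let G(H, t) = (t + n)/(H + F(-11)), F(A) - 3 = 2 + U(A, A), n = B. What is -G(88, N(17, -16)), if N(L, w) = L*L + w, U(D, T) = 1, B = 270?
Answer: -543/94 ≈ -5.7766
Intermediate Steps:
n = 270
F(A) = 6 (F(A) = 3 + (2 + 1) = 3 + 3 = 6)
N(L, w) = w + L² (N(L, w) = L² + w = w + L²)
G(H, t) = (270 + t)/(6 + H) (G(H, t) = (t + 270)/(H + 6) = (270 + t)/(6 + H))
-G(88, N(17, -16)) = -(270 + (-16 + 17²))/(6 + 88) = -(270 + (-16 + 289))/94 = -(270 + 273)/94 = -543/94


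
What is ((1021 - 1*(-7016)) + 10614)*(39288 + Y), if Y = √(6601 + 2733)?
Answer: 732760488 + 18651*√9334 ≈ 7.3456e+8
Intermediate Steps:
Y = √9334 ≈ 96.613
((1021 - 1*(-7016)) + 10614)*(39288 + Y) = ((1021 - 1*(-7016)) + 10614)*(39288 + √9334) = ((1021 + 7016) + 10614)*(39288 + √9334) = (8037 + 10614)*(39288 + √9334) = 18651*(39288 + √9334) = 732760488 + 18651*√9334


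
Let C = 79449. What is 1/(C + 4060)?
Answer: 1/83509 ≈ 1.1975e-5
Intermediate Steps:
1/(C + 4060) = 1/(79449 + 4060) = 1/83509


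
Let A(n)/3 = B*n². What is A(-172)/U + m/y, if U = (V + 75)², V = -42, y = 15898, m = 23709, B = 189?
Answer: 29633434005/1923658 ≈ 15405.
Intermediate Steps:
U = 1089 (U = (-42 + 75)² = 33² = 1089)
A(n) = 567*n² (A(n) = 3*(189*n²) = 567*n²)
A(-172)/U + m/y = (567*(-172)²)/1089 + 23709/15898 = (567*29584)*(1/1089) + 23709*(1/15898) = 16774128*(1/1089) + 23709/15898 = 1863792/121 + 23709/15898 = 29633434005/1923658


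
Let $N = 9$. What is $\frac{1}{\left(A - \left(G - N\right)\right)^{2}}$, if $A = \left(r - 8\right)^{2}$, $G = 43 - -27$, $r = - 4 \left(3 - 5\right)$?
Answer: $\frac{1}{3721} \approx 0.00026874$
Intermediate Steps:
$r = 8$ ($r = \left(-4\right) \left(-2\right) = 8$)
$G = 70$ ($G = 43 + 27 = 70$)
$A = 0$ ($A = \left(8 - 8\right)^{2} = 0^{2} = 0$)
$\frac{1}{\left(A - \left(G - N\right)\right)^{2}} = \frac{1}{\left(0 + \left(9 - 70\right)\right)^{2}} = \frac{1}{\left(0 - 61\right)^{2}} = \frac{1}{\left(-61\right)^{2}} = \frac{1}{3721}$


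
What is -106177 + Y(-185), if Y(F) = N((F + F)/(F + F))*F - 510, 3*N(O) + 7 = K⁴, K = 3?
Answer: -333751/3 ≈ -1.1125e+5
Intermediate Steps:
N(O) = 74/3 (N(O) = -7/3 + (⅓)*3⁴ = -7/3 + (⅓)*81 = -7/3 + 27 = 74/3)
Y(F) = -510 + 74*F/3 (Y(F) = 74*F/3 - 510 = -510 + 74*F/3)
-106177 + Y(-185) = -106177 + (-510 + (74/3)*(-185)) = -106177 + (-510 - 13690/3) = -106177 - 15220/3 = -333751/3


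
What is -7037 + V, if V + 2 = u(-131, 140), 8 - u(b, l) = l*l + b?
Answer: -26500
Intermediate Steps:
u(b, l) = 8 - b - l² (u(b, l) = 8 - (l*l + b) = 8 - (l² + b) = 8 - (b + l²) = 8 + (-b - l²) = 8 - b - l²)
V = -19463 (V = -2 + (8 - 1*(-131) - 1*140²) = -2 + (8 + 131 - 1*19600) = -2 + (8 + 131 - 19600) = -2 - 19461 = -19463)
-7037 + V = -7037 - 19463 = -26500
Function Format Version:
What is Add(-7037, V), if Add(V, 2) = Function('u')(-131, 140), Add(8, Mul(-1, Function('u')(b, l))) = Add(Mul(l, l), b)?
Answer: -26500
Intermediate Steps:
Function('u')(b, l) = Add(8, Mul(-1, b), Mul(-1, Pow(l, 2))) (Function('u')(b, l) = Add(8, Mul(-1, Add(Mul(l, l), b))) = Add(8, Mul(-1, Add(Pow(l, 2), b))) = Add(8, Mul(-1, Add(b, Pow(l, 2)))) = Add(8, Add(Mul(-1, b), Mul(-1, Pow(l, 2)))) = Add(8, Mul(-1, b), Mul(-1, Pow(l, 2))))
V = -19463 (V = Add(-2, Add(8, Mul(-1, -131), Mul(-1, Pow(140, 2)))) = Add(-2, Add(8, 131, Mul(-1, 19600))) = Add(-2, Add(8, 131, -19600)) = Add(-2, -19461) = -19463)
Add(-7037, V) = Add(-7037, -19463) = -26500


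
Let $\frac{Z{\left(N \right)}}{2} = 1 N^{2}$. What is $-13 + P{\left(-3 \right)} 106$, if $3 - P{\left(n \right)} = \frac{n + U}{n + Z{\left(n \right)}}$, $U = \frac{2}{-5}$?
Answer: $\frac{24677}{75} \approx 329.03$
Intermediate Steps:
$Z{\left(N \right)} = 2 N^{2}$ ($Z{\left(N \right)} = 2 \cdot 1 N^{2} = 2 N^{2}$)
$U = - \frac{2}{5}$ ($U = 2 \left(- \frac{1}{5}\right) = - \frac{2}{5} \approx -0.4$)
$P{\left(n \right)} = 3 - \frac{- \frac{2}{5} + n}{n + 2 n^{2}}$ ($P{\left(n \right)} = 3 - \frac{n - \frac{2}{5}}{n + 2 n^{2}} = 3 - \frac{- \frac{2}{5} + n}{n + 2 n^{2}}$)
$-13 + P{\left(-3 \right)} 106 = -13 + \frac{2 \left(1 + 5 \left(-3\right) + 15 \left(-3\right)^{2}\right)}{5 \left(-3\right) \left(1 + 2 \left(-3\right)\right)} 106 = -13 + \frac{2}{5} \left(- \frac{1}{3}\right) \frac{1}{1 - 6} \left(1 - 15 + 15 \cdot 9\right) 106 = -13 + \frac{2}{5} \left(- \frac{1}{3}\right) \frac{1}{-5} \left(1 - 15 + 135\right) 106 = -13 + \frac{2}{5} \left(- \frac{1}{3}\right) \left(- \frac{1}{5}\right) 121 \cdot 106 = -13 + \frac{242}{75} \cdot 106 = -13 + \frac{25652}{75} = \frac{24677}{75}$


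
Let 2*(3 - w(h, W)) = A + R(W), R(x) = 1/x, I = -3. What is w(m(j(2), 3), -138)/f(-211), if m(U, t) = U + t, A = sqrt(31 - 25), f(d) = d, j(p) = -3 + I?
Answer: -829/58236 + sqrt(6)/422 ≈ -0.0084307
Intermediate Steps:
j(p) = -6 (j(p) = -3 - 3 = -6)
A = sqrt(6) ≈ 2.4495
w(h, W) = 3 - sqrt(6)/2 - 1/(2*W) (w(h, W) = 3 - (sqrt(6) + 1/W)/2 = 3 + (-sqrt(6)/2 - 1/(2*W)) = 3 - sqrt(6)/2 - 1/(2*W))
w(m(j(2), 3), -138)/f(-211) = ((1/2)*(-1 - 138*(6 - sqrt(6)))/(-138))/(-211) = ((1/2)*(-1/138)*(-1 + (-828 + 138*sqrt(6))))*(-1/211) = ((1/2)*(-1/138)*(-829 + 138*sqrt(6)))*(-1/211) = (829/276 - sqrt(6)/2)*(-1/211) = -829/58236 + sqrt(6)/422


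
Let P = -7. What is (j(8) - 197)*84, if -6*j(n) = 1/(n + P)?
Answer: -16562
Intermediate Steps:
j(n) = -1/(6*(-7 + n)) (j(n) = -1/(6*(n - 7)) = -1/(6*(-7 + n)))
(j(8) - 197)*84 = (-1/(-42 + 6*8) - 197)*84 = (-1/(-42 + 48) - 197)*84 = (-1/6 - 197)*84 = -1183/6*84 = -16562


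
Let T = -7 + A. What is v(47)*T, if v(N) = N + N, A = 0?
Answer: -658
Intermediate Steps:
v(N) = 2*N
T = -7 (T = -7 + 0 = -7)
v(47)*T = (2*47)*(-7) = 94*(-7) = -658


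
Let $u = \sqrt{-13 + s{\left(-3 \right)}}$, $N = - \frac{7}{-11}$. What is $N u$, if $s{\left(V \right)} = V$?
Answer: $\frac{28 i}{11} \approx 2.5455 i$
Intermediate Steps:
$N = \frac{7}{11}$ ($N = \left(-7\right) \left(- \frac{1}{11}\right) = \frac{7}{11} \approx 0.63636$)
$u = 4 i$ ($u = \sqrt{-13 - 3} = \sqrt{-16} = 4 i \approx 4.0 i$)
$N u = \frac{7 \cdot 4 i}{11} = \frac{28 i}{11}$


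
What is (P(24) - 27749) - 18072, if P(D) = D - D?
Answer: -45821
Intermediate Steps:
P(D) = 0
(P(24) - 27749) - 18072 = (0 - 27749) - 18072 = -27749 - 18072 = -45821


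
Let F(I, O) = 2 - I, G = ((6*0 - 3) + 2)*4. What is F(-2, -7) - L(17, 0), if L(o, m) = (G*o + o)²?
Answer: -2597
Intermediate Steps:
G = -4 (G = ((0 - 3) + 2)*4 = (-3 + 2)*4 = -1*4 = -4)
L(o, m) = 9*o² (L(o, m) = (-4*o + o)² = (-3*o)² = 9*o²)
F(-2, -7) - L(17, 0) = (2 - 1*(-2)) - 9*17² = (2 + 2) - 9*289 = 4 - 1*2601 = 4 - 2601 = -2597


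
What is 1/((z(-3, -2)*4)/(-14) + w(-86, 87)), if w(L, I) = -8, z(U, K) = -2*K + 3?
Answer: -⅒ ≈ -0.10000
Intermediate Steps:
z(U, K) = 3 - 2*K
1/((z(-3, -2)*4)/(-14) + w(-86, 87)) = 1/(((3 - 2*(-2))*4)/(-14) - 8) = 1/(((3 + 4)*4)*(-1/14) - 8) = 1/((7*4)*(-1/14) - 8) = 1/(28*(-1/14) - 8) = 1/(-2 - 8) = 1/(-10) = -⅒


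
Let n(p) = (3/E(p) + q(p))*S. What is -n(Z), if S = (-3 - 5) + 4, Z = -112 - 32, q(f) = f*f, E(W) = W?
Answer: 995327/12 ≈ 82944.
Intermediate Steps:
q(f) = f²
Z = -144
S = -4 (S = -8 + 4 = -4)
n(p) = -12/p - 4*p² (n(p) = (3/p + p²)*(-4) = (p² + 3/p)*(-4) = -12/p - 4*p²)
-n(Z) = -4*(-3 - 1*(-144)³)/(-144) = -4*(-1)*(-3 - 1*(-2985984))/144 = -4*(-1)*(-3 + 2985984)/144 = -4*(-1)*2985981/144 = -1*(-995327/12) = 995327/12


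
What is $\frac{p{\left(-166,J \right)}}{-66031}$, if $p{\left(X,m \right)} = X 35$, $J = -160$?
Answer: $\frac{830}{9433} \approx 0.087989$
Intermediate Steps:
$p{\left(X,m \right)} = 35 X$
$\frac{p{\left(-166,J \right)}}{-66031} = \frac{35 \left(-166\right)}{-66031} = \left(-5810\right) \left(- \frac{1}{66031}\right) = \frac{830}{9433}$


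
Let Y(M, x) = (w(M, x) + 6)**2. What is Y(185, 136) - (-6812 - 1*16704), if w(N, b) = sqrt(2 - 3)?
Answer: 23551 + 12*I ≈ 23551.0 + 12.0*I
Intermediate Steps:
w(N, b) = I (w(N, b) = sqrt(-1) = I)
Y(M, x) = (6 + I)**2 (Y(M, x) = (I + 6)**2 = (6 + I)**2)
Y(185, 136) - (-6812 - 1*16704) = (6 + I)**2 - (-6812 - 1*16704) = (6 + I)**2 - (-6812 - 16704) = (6 + I)**2 - 1*(-23516) = (6 + I)**2 + 23516 = 23516 + (6 + I)**2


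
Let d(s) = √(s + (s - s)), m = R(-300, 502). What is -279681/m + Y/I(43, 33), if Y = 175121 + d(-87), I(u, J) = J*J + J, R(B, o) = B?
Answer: 61056397/56100 + I*√87/1122 ≈ 1088.3 + 0.0083132*I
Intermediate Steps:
m = -300
d(s) = √s (d(s) = √(s + 0) = √s)
I(u, J) = J + J² (I(u, J) = J² + J = J + J²)
Y = 175121 + I*√87 (Y = 175121 + √(-87) = 175121 + I*√87 ≈ 1.7512e+5 + 9.3274*I)
-279681/m + Y/I(43, 33) = -279681/(-300) + (175121 + I*√87)/((33*(1 + 33))) = -279681*(-1/300) + (175121 + I*√87)/((33*34)) = 93227/100 + (175121 + I*√87)/1122 = 93227/100 + (175121 + I*√87)*(1/1122) = 93227/100 + (175121/1122 + I*√87/1122) = 61056397/56100 + I*√87/1122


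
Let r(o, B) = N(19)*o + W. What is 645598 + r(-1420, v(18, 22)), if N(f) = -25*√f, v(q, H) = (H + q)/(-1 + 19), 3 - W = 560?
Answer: 645041 + 35500*√19 ≈ 7.9978e+5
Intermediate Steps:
W = -557 (W = 3 - 1*560 = 3 - 560 = -557)
v(q, H) = H/18 + q/18 (v(q, H) = (H + q)/18 = (H + q)*(1/18) = H/18 + q/18)
r(o, B) = -557 - 25*o*√19 (r(o, B) = (-25*√19)*o - 557 = -25*o*√19 - 557 = -557 - 25*o*√19)
645598 + r(-1420, v(18, 22)) = 645598 + (-557 - 25*(-1420)*√19) = 645598 + (-557 + 35500*√19) = 645041 + 35500*√19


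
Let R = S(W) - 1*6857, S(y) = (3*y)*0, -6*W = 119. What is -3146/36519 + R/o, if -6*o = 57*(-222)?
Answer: -771909/231287 ≈ -3.3375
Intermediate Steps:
W = -119/6 (W = -⅙*119 = -119/6 ≈ -19.833)
S(y) = 0
o = 2109 (o = -19*(-222)/2 = -⅙*(-12654) = 2109)
R = -6857 (R = 0 - 1*6857 = 0 - 6857 = -6857)
-3146/36519 + R/o = -3146/36519 - 6857/2109 = -771909/231287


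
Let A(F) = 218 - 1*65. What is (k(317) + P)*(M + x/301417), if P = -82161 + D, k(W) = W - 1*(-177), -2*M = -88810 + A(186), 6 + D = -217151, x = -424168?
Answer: -3992569330313796/301417 ≈ -1.3246e+10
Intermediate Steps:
D = -217157 (D = -6 - 217151 = -217157)
A(F) = 153 (A(F) = 218 - 65 = 153)
M = 88657/2 (M = -(-88810 + 153)/2 = -1/2*(-88657) = 88657/2 ≈ 44329.)
k(W) = 177 + W (k(W) = W + 177 = 177 + W)
P = -299318 (P = -82161 - 217157 = -299318)
(k(317) + P)*(M + x/301417) = ((177 + 317) - 299318)*(88657/2 - 424168/301417) = (494 - 299318)*(88657/2 - 424168*1/301417) = -298824*(88657/2 - 424168/301417) = -298824*26721878633/602834 = -3992569330313796/301417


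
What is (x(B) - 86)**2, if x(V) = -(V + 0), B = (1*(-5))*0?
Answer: 7396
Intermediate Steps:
B = 0 (B = -5*0 = 0)
x(V) = -V
(x(B) - 86)**2 = (-1*0 - 86)**2 = (0 - 86)**2 = (-86)**2 = 7396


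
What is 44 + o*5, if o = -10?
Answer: -6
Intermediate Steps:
44 + o*5 = 44 - 10*5 = 44 - 50 = -6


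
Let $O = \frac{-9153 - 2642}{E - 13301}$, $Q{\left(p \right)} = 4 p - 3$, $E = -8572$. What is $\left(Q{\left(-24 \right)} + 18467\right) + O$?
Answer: $\frac{401775059}{21873} \approx 18369.0$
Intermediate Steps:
$Q{\left(p \right)} = -3 + 4 p$
$O = \frac{11795}{21873}$ ($O = \frac{-9153 - 2642}{-8572 - 13301} = - \frac{11795}{-21873} = \left(-11795\right) \left(- \frac{1}{21873}\right) = \frac{11795}{21873} \approx 0.53925$)
$\left(Q{\left(-24 \right)} + 18467\right) + O = \left(\left(-3 + 4 \left(-24\right)\right) + 18467\right) + \frac{11795}{21873} = \left(\left(-3 - 96\right) + 18467\right) + \frac{11795}{21873} = \left(-99 + 18467\right) + \frac{11795}{21873} = 18368 + \frac{11795}{21873} = \frac{401775059}{21873}$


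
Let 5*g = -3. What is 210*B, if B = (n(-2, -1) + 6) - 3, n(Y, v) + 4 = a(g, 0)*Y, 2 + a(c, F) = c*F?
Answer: 630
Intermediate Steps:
g = -⅗ (g = (⅕)*(-3) = -⅗ ≈ -0.60000)
a(c, F) = -2 + F*c (a(c, F) = -2 + c*F = -2 + F*c)
n(Y, v) = -4 - 2*Y (n(Y, v) = -4 + (-2 + 0*(-⅗))*Y = -4 + (-2 + 0)*Y = -4 - 2*Y)
B = 3 (B = ((-4 - 2*(-2)) + 6) - 3 = ((-4 + 4) + 6) - 3 = (0 + 6) - 3 = 6 - 3 = 3)
210*B = 210*3 = 630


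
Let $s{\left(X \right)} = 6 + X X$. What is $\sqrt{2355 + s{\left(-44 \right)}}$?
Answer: $\sqrt{4297} \approx 65.552$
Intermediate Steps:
$s{\left(X \right)} = 6 + X^{2}$
$\sqrt{2355 + s{\left(-44 \right)}} = \sqrt{2355 + \left(6 + \left(-44\right)^{2}\right)} = \sqrt{2355 + \left(6 + 1936\right)} = \sqrt{2355 + 1942} = \sqrt{4297}$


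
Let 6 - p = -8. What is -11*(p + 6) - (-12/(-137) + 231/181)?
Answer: -5489159/24797 ≈ -221.36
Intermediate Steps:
p = 14 (p = 6 - 1*(-8) = 6 + 8 = 14)
-11*(p + 6) - (-12/(-137) + 231/181) = -11*(14 + 6) - (-12/(-137) + 231/181) = -11*20 - (-12*(-1/137) + 231*(1/181)) = -220 - (12/137 + 231/181) = -220 - 1*33819/24797 = -220 - 33819/24797 = -5489159/24797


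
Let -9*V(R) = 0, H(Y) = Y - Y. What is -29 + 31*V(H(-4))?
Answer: -29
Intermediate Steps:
H(Y) = 0
V(R) = 0 (V(R) = -⅑*0 = 0)
-29 + 31*V(H(-4)) = -29 + 31*0 = -29 + 0 = -29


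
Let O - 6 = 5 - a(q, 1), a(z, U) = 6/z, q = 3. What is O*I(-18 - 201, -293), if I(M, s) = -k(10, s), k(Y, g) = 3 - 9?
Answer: 54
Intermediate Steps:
k(Y, g) = -6
O = 9 (O = 6 + (5 - 6/3) = 6 + (5 - 1*2) = 6 + (5 - 2) = 6 + 3 = 9)
I(M, s) = 6 (I(M, s) = -1*(-6) = 6)
O*I(-18 - 201, -293) = 9*6 = 54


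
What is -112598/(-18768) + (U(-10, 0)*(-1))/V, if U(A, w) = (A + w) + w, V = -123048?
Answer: 288641063/48111768 ≈ 5.9994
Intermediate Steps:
U(A, w) = A + 2*w
-112598/(-18768) + (U(-10, 0)*(-1))/V = -112598/(-18768) + ((-10 + 2*0)*(-1))/(-123048) = -112598*(-1/18768) + ((-10 + 0)*(-1))*(-1/123048) = 56299/9384 - 10*(-1)*(-1/123048) = 56299/9384 + 10*(-1/123048) = 56299/9384 - 5/61524 = 288641063/48111768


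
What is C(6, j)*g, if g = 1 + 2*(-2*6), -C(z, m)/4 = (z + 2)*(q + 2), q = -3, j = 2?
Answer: -736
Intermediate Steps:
C(z, m) = 8 + 4*z (C(z, m) = -4*(z + 2)*(-3 + 2) = -4*(2 + z)*(-1) = -4*(-2 - z) = 8 + 4*z)
g = -23 (g = 1 + 2*(-12) = 1 - 24 = -23)
C(6, j)*g = (8 + 4*6)*(-23) = (8 + 24)*(-23) = 32*(-23) = -736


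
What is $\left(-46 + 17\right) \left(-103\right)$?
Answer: $2987$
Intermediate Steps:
$\left(-46 + 17\right) \left(-103\right) = \left(-29\right) \left(-103\right) = 2987$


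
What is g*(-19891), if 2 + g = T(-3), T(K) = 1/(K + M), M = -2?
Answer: 218801/5 ≈ 43760.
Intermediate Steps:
T(K) = 1/(-2 + K) (T(K) = 1/(K - 2) = 1/(-2 + K))
g = -11/5 (g = -2 + 1/(-2 - 3) = -2 + 1/(-5) = -2 - ⅕ = -11/5 ≈ -2.2000)
g*(-19891) = -11/5*(-19891) = 218801/5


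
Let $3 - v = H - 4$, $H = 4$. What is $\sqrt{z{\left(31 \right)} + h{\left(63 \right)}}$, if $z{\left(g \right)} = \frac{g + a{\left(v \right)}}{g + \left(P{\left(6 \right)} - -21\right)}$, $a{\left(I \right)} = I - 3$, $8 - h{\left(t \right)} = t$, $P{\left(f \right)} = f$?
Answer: $\frac{9 i \sqrt{2262}}{58} \approx 7.3801 i$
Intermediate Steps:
$h{\left(t \right)} = 8 - t$
$v = 3$ ($v = 3 - \left(4 - 4\right) = 3 - 0 = 3 + 0 = 3$)
$a{\left(I \right)} = -3 + I$ ($a{\left(I \right)} = I - 3 = -3 + I$)
$z{\left(g \right)} = \frac{g}{27 + g}$ ($z{\left(g \right)} = \frac{g + \left(-3 + 3\right)}{g + \left(6 - -21\right)} = \frac{g + 0}{g + \left(6 + 21\right)} = \frac{g}{g + 27} = \frac{g}{27 + g}$)
$\sqrt{z{\left(31 \right)} + h{\left(63 \right)}} = \sqrt{\frac{31}{27 + 31} + \left(8 - 63\right)} = \sqrt{\frac{31}{58} + \left(8 - 63\right)} = \sqrt{31 \cdot \frac{1}{58} - 55} = \sqrt{\frac{31}{58} - 55} = \sqrt{- \frac{3159}{58}} = \frac{9 i \sqrt{2262}}{58}$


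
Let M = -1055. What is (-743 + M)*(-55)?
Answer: 98890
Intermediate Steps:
(-743 + M)*(-55) = (-743 - 1055)*(-55) = -1798*(-55) = 98890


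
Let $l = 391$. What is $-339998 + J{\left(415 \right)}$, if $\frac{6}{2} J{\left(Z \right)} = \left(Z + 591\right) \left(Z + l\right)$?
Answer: $- \frac{209158}{3} \approx -69719.0$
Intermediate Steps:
$J{\left(Z \right)} = \frac{\left(391 + Z\right) \left(591 + Z\right)}{3}$ ($J{\left(Z \right)} = \frac{\left(Z + 591\right) \left(Z + 391\right)}{3} = \frac{\left(591 + Z\right) \left(391 + Z\right)}{3} = \frac{\left(391 + Z\right) \left(591 + Z\right)}{3}$)
$-339998 + J{\left(415 \right)} = -339998 + \left(77027 + \frac{415^{2}}{3} + \frac{982}{3} \cdot 415\right) = -339998 + \left(77027 + \frac{1}{3} \cdot 172225 + \frac{407530}{3}\right) = -339998 + \left(77027 + \frac{172225}{3} + \frac{407530}{3}\right) = -339998 + \frac{810836}{3} = - \frac{209158}{3}$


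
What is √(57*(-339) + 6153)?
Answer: I*√13170 ≈ 114.76*I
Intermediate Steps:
√(57*(-339) + 6153) = √(-19323 + 6153) = √(-13170) = I*√13170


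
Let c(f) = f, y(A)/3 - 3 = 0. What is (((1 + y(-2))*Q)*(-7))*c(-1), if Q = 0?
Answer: 0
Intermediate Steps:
y(A) = 9 (y(A) = 9 + 3*0 = 9 + 0 = 9)
(((1 + y(-2))*Q)*(-7))*c(-1) = (((1 + 9)*0)*(-7))*(-1) = ((10*0)*(-7))*(-1) = (0*(-7))*(-1) = 0*(-1) = 0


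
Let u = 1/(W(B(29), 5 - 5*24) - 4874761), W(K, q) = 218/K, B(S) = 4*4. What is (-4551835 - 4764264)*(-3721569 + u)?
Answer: 1352079635242894840841/38997979 ≈ 3.4671e+13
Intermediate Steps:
B(S) = 16
u = -8/38997979 (u = 1/(218/16 - 4874761) = 1/(218*(1/16) - 4874761) = 1/(109/8 - 4874761) = 1/(-38997979/8) = -8/38997979 ≈ -2.0514e-7)
(-4551835 - 4764264)*(-3721569 + u) = (-4551835 - 4764264)*(-3721569 - 8/38997979) = -9316099*(-145133669709059/38997979) = 1352079635242894840841/38997979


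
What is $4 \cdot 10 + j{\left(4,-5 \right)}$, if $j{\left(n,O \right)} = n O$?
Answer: $20$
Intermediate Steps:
$j{\left(n,O \right)} = O n$
$4 \cdot 10 + j{\left(4,-5 \right)} = 4 \cdot 10 - 20 = 40 - 20 = 20$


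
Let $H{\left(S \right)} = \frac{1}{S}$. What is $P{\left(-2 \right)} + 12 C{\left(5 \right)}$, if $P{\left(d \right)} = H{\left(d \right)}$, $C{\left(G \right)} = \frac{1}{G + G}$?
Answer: $\frac{7}{10} \approx 0.7$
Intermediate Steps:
$C{\left(G \right)} = \frac{1}{2 G}$
$P{\left(d \right)} = \frac{1}{d}$
$P{\left(-2 \right)} + 12 C{\left(5 \right)} = \frac{1}{-2} + 12 \frac{1}{2 \cdot 5} = - \frac{1}{2} + 12 \cdot \frac{1}{2} \cdot \frac{1}{5} = - \frac{1}{2} + 12 \cdot \frac{1}{10} = - \frac{1}{2} + \frac{6}{5} = \frac{7}{10}$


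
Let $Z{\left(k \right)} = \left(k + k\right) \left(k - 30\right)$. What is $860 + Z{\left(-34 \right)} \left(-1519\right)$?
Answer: $-6609828$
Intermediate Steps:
$Z{\left(k \right)} = 2 k \left(-30 + k\right)$
$860 + Z{\left(-34 \right)} \left(-1519\right) = 860 + 2 \left(-34\right) \left(-30 - 34\right) \left(-1519\right) = 860 + 2 \left(-34\right) \left(-64\right) \left(-1519\right) = 860 + 4352 \left(-1519\right) = 860 - 6610688 = -6609828$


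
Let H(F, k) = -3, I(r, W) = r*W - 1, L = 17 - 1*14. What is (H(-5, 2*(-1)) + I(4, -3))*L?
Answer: -48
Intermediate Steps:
L = 3 (L = 17 - 14 = 3)
I(r, W) = -1 + W*r (I(r, W) = W*r - 1 = -1 + W*r)
(H(-5, 2*(-1)) + I(4, -3))*L = (-3 + (-1 - 3*4))*3 = (-3 + (-1 - 12))*3 = (-3 - 13)*3 = -16*3 = -48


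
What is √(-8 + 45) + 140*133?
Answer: 18620 + √37 ≈ 18626.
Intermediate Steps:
√(-8 + 45) + 140*133 = √37 + 18620 = 18620 + √37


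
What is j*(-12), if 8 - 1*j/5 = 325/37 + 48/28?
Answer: 38820/259 ≈ 149.88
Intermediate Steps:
j = -3235/259 (j = 40 - 5*(325/37 + 48/28) = 40 - 5*(325*(1/37) + 48*(1/28)) = 40 - 5*(325/37 + 12/7) = 40 - 5*2719/259 = 40 - 13595/259 = -3235/259 ≈ -12.490)
j*(-12) = -3235/259*(-12) = 38820/259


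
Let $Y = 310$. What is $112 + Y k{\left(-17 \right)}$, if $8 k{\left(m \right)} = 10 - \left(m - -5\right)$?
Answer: $\frac{1929}{2} \approx 964.5$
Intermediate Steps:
$k{\left(m \right)} = \frac{5}{8} - \frac{m}{8}$ ($k{\left(m \right)} = \frac{10 - \left(m - -5\right)}{8} = \frac{10 - \left(m + 5\right)}{8} = \frac{10 - \left(5 + m\right)}{8} = \frac{5 - m}{8} = \frac{5}{8} - \frac{m}{8}$)
$112 + Y k{\left(-17 \right)} = 112 + 310 \left(\frac{5}{8} - - \frac{17}{8}\right) = 112 + 310 \left(\frac{5}{8} + \frac{17}{8}\right) = 112 + 310 \cdot \frac{11}{4} = 112 + \frac{1705}{2} = \frac{1929}{2}$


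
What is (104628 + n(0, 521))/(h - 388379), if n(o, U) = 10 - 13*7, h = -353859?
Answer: -104547/742238 ≈ -0.14085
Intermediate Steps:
n(o, U) = -81 (n(o, U) = 10 - 91 = -81)
(104628 + n(0, 521))/(h - 388379) = (104628 - 81)/(-353859 - 388379) = 104547/(-742238) = 104547*(-1/742238) = -104547/742238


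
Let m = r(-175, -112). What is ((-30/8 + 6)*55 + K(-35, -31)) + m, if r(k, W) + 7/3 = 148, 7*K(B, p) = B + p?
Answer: 21839/84 ≈ 259.99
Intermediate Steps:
K(B, p) = B/7 + p/7 (K(B, p) = (B + p)/7 = B/7 + p/7)
r(k, W) = 437/3 (r(k, W) = -7/3 + 148 = 437/3)
m = 437/3 ≈ 145.67
((-30/8 + 6)*55 + K(-35, -31)) + m = ((-30/8 + 6)*55 + ((⅐)*(-35) + (⅐)*(-31))) + 437/3 = ((-30*⅛ + 6)*55 + (-5 - 31/7)) + 437/3 = ((-15/4 + 6)*55 - 66/7) + 437/3 = ((9/4)*55 - 66/7) + 437/3 = (495/4 - 66/7) + 437/3 = 3201/28 + 437/3 = 21839/84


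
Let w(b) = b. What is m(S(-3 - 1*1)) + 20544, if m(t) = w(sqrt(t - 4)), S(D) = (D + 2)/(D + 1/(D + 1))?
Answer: 20544 + I*sqrt(598)/13 ≈ 20544.0 + 1.8811*I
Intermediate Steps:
S(D) = (2 + D)/(D + 1/(1 + D))
m(t) = sqrt(-4 + t) (m(t) = sqrt(t - 4) = sqrt(-4 + t))
m(S(-3 - 1*1)) + 20544 = sqrt(-4 + (2 + (-3 - 1*1)**2 + 3*(-3 - 1*1))/(1 + (-3 - 1*1) + (-3 - 1*1)**2)) + 20544 = sqrt(-4 + (2 + (-3 - 1)**2 + 3*(-3 - 1))/(1 + (-3 - 1) + (-3 - 1)**2)) + 20544 = sqrt(-4 + (2 + (-4)**2 + 3*(-4))/(1 - 4 + (-4)**2)) + 20544 = sqrt(-4 + (2 + 16 - 12)/(1 - 4 + 16)) + 20544 = sqrt(-4 + 6/13) + 20544 = sqrt(-46/13) + 20544 = I*sqrt(598)/13 + 20544 = 20544 + I*sqrt(598)/13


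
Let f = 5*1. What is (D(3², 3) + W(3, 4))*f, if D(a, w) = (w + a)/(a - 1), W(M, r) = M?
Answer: 45/2 ≈ 22.500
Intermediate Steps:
D(a, w) = (a + w)/(-1 + a)
f = 5
(D(3², 3) + W(3, 4))*f = ((3² + 3)/(-1 + 3²) + 3)*5 = ((9 + 3)/(-1 + 9) + 3)*5 = (12/8 + 3)*5 = ((⅛)*12 + 3)*5 = (3/2 + 3)*5 = (9/2)*5 = 45/2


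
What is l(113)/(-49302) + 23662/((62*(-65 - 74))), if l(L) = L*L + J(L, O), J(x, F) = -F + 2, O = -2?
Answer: -638330819/212442318 ≈ -3.0047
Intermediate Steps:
J(x, F) = 2 - F
l(L) = 4 + L² (l(L) = L*L + (2 - 1*(-2)) = L² + (2 + 2) = L² + 4 = 4 + L²)
l(113)/(-49302) + 23662/((62*(-65 - 74))) = (4 + 113²)/(-49302) + 23662/((62*(-65 - 74))) = (4 + 12769)*(-1/49302) + 23662/((62*(-139))) = 12773*(-1/49302) + 23662/(-8618) = -12773/49302 + 23662*(-1/8618) = -12773/49302 - 11831/4309 = -638330819/212442318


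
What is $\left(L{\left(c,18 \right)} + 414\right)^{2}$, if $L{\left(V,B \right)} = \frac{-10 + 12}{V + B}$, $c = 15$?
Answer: $\frac{186704896}{1089} \approx 1.7145 \cdot 10^{5}$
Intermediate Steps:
$L{\left(V,B \right)} = \frac{2}{B + V}$
$\left(L{\left(c,18 \right)} + 414\right)^{2} = \left(\frac{2}{18 + 15} + 414\right)^{2} = \left(\frac{2}{33} + 414\right)^{2} = \left(\frac{13664}{33}\right)^{2} = \frac{186704896}{1089}$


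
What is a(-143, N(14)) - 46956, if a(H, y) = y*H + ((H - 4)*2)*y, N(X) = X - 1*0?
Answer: -53074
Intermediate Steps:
N(X) = X (N(X) = X + 0 = X)
a(H, y) = H*y + y*(-8 + 2*H) (a(H, y) = H*y + ((-4 + H)*2)*y = H*y + (-8 + 2*H)*y = H*y + y*(-8 + 2*H))
a(-143, N(14)) - 46956 = 14*(-8 + 3*(-143)) - 46956 = 14*(-8 - 429) - 46956 = 14*(-437) - 46956 = -6118 - 46956 = -53074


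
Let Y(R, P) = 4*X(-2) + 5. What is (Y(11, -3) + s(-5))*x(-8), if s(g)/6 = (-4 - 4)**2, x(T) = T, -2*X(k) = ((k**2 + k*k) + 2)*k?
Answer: -3432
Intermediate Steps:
X(k) = -k*(2 + 2*k**2)/2 (X(k) = -((k**2 + k*k) + 2)*k/2 = -((k**2 + k**2) + 2)*k/2 = -(2*k**2 + 2)*k/2 = -(2 + 2*k**2)*k/2 = -k*(2 + 2*k**2)/2)
Y(R, P) = 45 (Y(R, P) = 4*(-1*(-2) - 1*(-2)**3) + 5 = 4*(2 - 1*(-8)) + 5 = 4*(2 + 8) + 5 = 4*10 + 5 = 40 + 5 = 45)
s(g) = 384 (s(g) = 6*(-4 - 4)**2 = 6*(-8)**2 = 6*64 = 384)
(Y(11, -3) + s(-5))*x(-8) = (45 + 384)*(-8) = 429*(-8) = -3432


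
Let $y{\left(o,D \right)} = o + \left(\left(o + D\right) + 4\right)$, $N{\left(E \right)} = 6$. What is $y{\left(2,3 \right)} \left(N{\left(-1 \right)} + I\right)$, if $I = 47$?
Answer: $583$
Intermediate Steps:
$y{\left(o,D \right)} = 4 + D + 2 o$ ($y{\left(o,D \right)} = o + \left(\left(D + o\right) + 4\right) = o + \left(4 + D + o\right) = 4 + D + 2 o$)
$y{\left(2,3 \right)} \left(N{\left(-1 \right)} + I\right) = \left(4 + 3 + 2 \cdot 2\right) \left(6 + 47\right) = \left(4 + 3 + 4\right) 53 = 11 \cdot 53 = 583$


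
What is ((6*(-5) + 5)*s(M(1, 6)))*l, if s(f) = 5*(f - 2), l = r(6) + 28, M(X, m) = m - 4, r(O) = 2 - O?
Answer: 0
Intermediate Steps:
M(X, m) = -4 + m
l = 24 (l = (2 - 1*6) + 28 = (2 - 6) + 28 = -4 + 28 = 24)
s(f) = -10 + 5*f (s(f) = 5*(-2 + f) = -10 + 5*f)
((6*(-5) + 5)*s(M(1, 6)))*l = ((6*(-5) + 5)*(-10 + 5*(-4 + 6)))*24 = ((-30 + 5)*(-10 + 5*2))*24 = -25*(-10 + 10)*24 = -25*0*24 = 0*24 = 0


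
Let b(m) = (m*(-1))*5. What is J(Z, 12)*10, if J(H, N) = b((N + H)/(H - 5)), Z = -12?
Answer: 0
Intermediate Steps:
b(m) = -5*m (b(m) = -m*5 = -5*m)
J(H, N) = -5*(H + N)/(-5 + H) (J(H, N) = -5*(N + H)/(H - 5) = -5*(H + N)/(-5 + H))
J(Z, 12)*10 = (5*(-1*(-12) - 1*12)/(-5 - 12))*10 = (5*(12 - 12)/(-17))*10 = (5*(-1/17)*0)*10 = 0*10 = 0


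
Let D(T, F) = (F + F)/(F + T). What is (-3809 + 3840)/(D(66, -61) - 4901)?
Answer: -155/24627 ≈ -0.0062939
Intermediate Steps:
D(T, F) = 2*F/(F + T) (D(T, F) = (2*F)/(F + T) = 2*F/(F + T))
(-3809 + 3840)/(D(66, -61) - 4901) = (-3809 + 3840)/(2*(-61)/(-61 + 66) - 4901) = 31/(2*(-61)/5 - 4901) = 31/(2*(-61)*(1/5) - 4901) = 31/(-122/5 - 4901) = 31/(-24627/5) = 31*(-5/24627) = -155/24627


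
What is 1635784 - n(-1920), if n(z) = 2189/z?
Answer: 3140707469/1920 ≈ 1.6358e+6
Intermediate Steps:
1635784 - n(-1920) = 1635784 - 2189/(-1920) = 1635784 - 2189*(-1)/1920 = 1635784 - 1*(-2189/1920) = 1635784 + 2189/1920 = 3140707469/1920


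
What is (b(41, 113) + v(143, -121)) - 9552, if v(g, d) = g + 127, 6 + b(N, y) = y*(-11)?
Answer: -10531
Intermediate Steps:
b(N, y) = -6 - 11*y (b(N, y) = -6 + y*(-11) = -6 - 11*y)
v(g, d) = 127 + g
(b(41, 113) + v(143, -121)) - 9552 = ((-6 - 11*113) + (127 + 143)) - 9552 = ((-6 - 1243) + 270) - 9552 = (-1249 + 270) - 9552 = -979 - 9552 = -10531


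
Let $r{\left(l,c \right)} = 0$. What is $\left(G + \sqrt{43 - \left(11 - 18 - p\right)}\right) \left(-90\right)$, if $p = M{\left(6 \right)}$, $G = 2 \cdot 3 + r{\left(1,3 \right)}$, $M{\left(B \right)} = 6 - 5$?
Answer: $-540 - 90 \sqrt{51} \approx -1182.7$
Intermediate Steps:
$M{\left(B \right)} = 1$
$G = 6$ ($G = 2 \cdot 3 + 0 = 6 + 0 = 6$)
$p = 1$
$\left(G + \sqrt{43 - \left(11 - 18 - p\right)}\right) \left(-90\right) = \left(6 + \sqrt{43 + \left(1 - \left(11 - 18\right)\right)}\right) \left(-90\right) = \left(6 + \sqrt{43 + \left(1 - -7\right)}\right) \left(-90\right) = \left(6 + \sqrt{43 + \left(1 + 7\right)}\right) \left(-90\right) = \left(6 + \sqrt{43 + 8}\right) \left(-90\right) = \left(6 + \sqrt{51}\right) \left(-90\right) = -540 - 90 \sqrt{51}$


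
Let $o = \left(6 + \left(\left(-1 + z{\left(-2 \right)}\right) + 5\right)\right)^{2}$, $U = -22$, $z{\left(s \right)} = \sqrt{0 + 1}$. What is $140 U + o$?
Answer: $-2959$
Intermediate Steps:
$z{\left(s \right)} = 1$ ($z{\left(s \right)} = \sqrt{1} = 1$)
$o = 121$ ($o = \left(6 + \left(\left(-1 + 1\right) + 5\right)\right)^{2} = \left(6 + \left(0 + 5\right)\right)^{2} = \left(6 + 5\right)^{2} = 11^{2} = 121$)
$140 U + o = 140 \left(-22\right) + 121 = -3080 + 121 = -2959$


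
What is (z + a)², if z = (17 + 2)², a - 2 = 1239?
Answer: 2566404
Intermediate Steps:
a = 1241 (a = 2 + 1239 = 1241)
z = 361 (z = 19² = 361)
(z + a)² = (361 + 1241)² = 1602² = 2566404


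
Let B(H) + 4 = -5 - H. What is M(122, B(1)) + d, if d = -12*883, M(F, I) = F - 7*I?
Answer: -10404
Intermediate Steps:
B(H) = -9 - H (B(H) = -4 + (-5 - H) = -9 - H)
d = -10596
M(122, B(1)) + d = (122 - 7*(-9 - 1*1)) - 10596 = (122 - 7*(-9 - 1)) - 10596 = (122 - 7*(-10)) - 10596 = (122 + 70) - 10596 = 192 - 10596 = -10404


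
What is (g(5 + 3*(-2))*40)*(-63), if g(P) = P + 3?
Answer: -5040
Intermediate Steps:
g(P) = 3 + P
(g(5 + 3*(-2))*40)*(-63) = ((3 + (5 + 3*(-2)))*40)*(-63) = ((3 + (5 - 6))*40)*(-63) = ((3 - 1)*40)*(-63) = (2*40)*(-63) = 80*(-63) = -5040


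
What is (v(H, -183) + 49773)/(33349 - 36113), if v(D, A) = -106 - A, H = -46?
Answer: -24925/1382 ≈ -18.035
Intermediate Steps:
(v(H, -183) + 49773)/(33349 - 36113) = ((-106 - 1*(-183)) + 49773)/(33349 - 36113) = ((-106 + 183) + 49773)/(-2764) = (77 + 49773)*(-1/2764) = 49850*(-1/2764) = -24925/1382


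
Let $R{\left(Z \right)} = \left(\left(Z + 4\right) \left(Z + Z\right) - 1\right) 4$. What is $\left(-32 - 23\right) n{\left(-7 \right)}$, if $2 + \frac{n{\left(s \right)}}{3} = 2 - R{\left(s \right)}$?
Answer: $27060$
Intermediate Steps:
$R{\left(Z \right)} = -4 + 8 Z \left(4 + Z\right)$ ($R{\left(Z \right)} = \left(\left(4 + Z\right) 2 Z - 1\right) 4 = \left(2 Z \left(4 + Z\right) - 1\right) 4 = \left(-1 + 2 Z \left(4 + Z\right)\right) 4 = -4 + 8 Z \left(4 + Z\right)$)
$n{\left(s \right)} = 12 - 96 s - 24 s^{2}$ ($n{\left(s \right)} = -6 + 3 \left(2 - \left(-4 + 8 s^{2} + 32 s\right)\right) = -6 + 3 \left(6 - 32 s - 8 s^{2}\right) = -6 - \left(-18 + 24 s^{2} + 96 s\right) = 12 - 96 s - 24 s^{2}$)
$\left(-32 - 23\right) n{\left(-7 \right)} = \left(-32 - 23\right) \left(12 - -672 - 24 \left(-7\right)^{2}\right) = - 55 \left(12 + 672 - 1176\right) = \left(-55\right) \left(-492\right) = 27060$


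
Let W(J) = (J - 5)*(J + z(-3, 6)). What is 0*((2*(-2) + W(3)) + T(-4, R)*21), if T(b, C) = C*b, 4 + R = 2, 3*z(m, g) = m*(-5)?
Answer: 0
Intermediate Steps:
z(m, g) = -5*m/3 (z(m, g) = (m*(-5))/3 = (-5*m)/3 = -5*m/3)
R = -2 (R = -4 + 2 = -2)
W(J) = (-5 + J)*(5 + J) (W(J) = (J - 5)*(J - 5/3*(-3)) = (-5 + J)*(J + 5) = (-5 + J)*(5 + J))
0*((2*(-2) + W(3)) + T(-4, R)*21) = 0*((2*(-2) + (-25 + 3²)) - 2*(-4)*21) = 0*((-4 + (-25 + 9)) + 8*21) = 0*((-4 - 16) + 168) = 0*(-20 + 168) = 0*148 = 0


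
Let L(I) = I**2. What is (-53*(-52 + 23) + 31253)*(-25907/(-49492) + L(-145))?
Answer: 17060558418765/24746 ≈ 6.8943e+8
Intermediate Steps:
(-53*(-52 + 23) + 31253)*(-25907/(-49492) + L(-145)) = (-53*(-52 + 23) + 31253)*(-25907/(-49492) + (-145)**2) = (-53*(-29) + 31253)*(-25907*(-1/49492) + 21025) = (1537 + 31253)*(25907/49492 + 21025) = 32790*(1040595207/49492) = 17060558418765/24746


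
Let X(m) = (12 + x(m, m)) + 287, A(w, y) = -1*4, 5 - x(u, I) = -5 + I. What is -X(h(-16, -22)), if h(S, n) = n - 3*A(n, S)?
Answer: -319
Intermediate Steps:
x(u, I) = 10 - I (x(u, I) = 5 - (-5 + I) = 5 + (5 - I) = 10 - I)
A(w, y) = -4
h(S, n) = 12 + n (h(S, n) = n - 3*(-4) = n + 12 = 12 + n)
X(m) = 309 - m (X(m) = (12 + (10 - m)) + 287 = (22 - m) + 287 = 309 - m)
-X(h(-16, -22)) = -(309 - (12 - 22)) = -(309 - 1*(-10)) = -(309 + 10) = -1*319 = -319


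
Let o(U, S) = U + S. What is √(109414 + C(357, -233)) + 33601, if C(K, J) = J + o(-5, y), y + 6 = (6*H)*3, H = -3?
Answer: 33601 + 6*√3031 ≈ 33931.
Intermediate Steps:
y = -60 (y = -6 + (6*(-3))*3 = -6 - 18*3 = -6 - 54 = -60)
o(U, S) = S + U
C(K, J) = -65 + J (C(K, J) = J + (-60 - 5) = J - 65 = -65 + J)
√(109414 + C(357, -233)) + 33601 = √(109414 + (-65 - 233)) + 33601 = √(109414 - 298) + 33601 = √109116 + 33601 = 6*√3031 + 33601 = 33601 + 6*√3031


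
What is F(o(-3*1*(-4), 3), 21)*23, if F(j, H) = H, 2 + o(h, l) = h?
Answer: 483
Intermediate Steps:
o(h, l) = -2 + h
F(o(-3*1*(-4), 3), 21)*23 = 21*23 = 483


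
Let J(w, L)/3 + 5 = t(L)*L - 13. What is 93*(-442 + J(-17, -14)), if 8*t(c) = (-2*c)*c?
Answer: 145266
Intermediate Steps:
t(c) = -c**2/4 (t(c) = ((-2*c)*c)/8 = (-2*c**2)/8 = -c**2/4)
J(w, L) = -54 - 3*L**3/4 (J(w, L) = -15 + 3*((-L**2/4)*L - 13) = -15 + 3*(-L**3/4 - 13) = -15 + 3*(-13 - L**3/4) = -15 + (-39 - 3*L**3/4) = -54 - 3*L**3/4)
93*(-442 + J(-17, -14)) = 93*(-442 + (-54 - 3/4*(-14)**3)) = 93*(-442 + (-54 - 3/4*(-2744))) = 93*(-442 + (-54 + 2058)) = 93*(-442 + 2004) = 93*1562 = 145266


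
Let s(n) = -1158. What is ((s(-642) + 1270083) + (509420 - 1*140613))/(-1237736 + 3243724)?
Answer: 409433/501497 ≈ 0.81642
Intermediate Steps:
((s(-642) + 1270083) + (509420 - 1*140613))/(-1237736 + 3243724) = ((-1158 + 1270083) + (509420 - 1*140613))/(-1237736 + 3243724) = (1268925 + (509420 - 140613))/2005988 = (1268925 + 368807)*(1/2005988) = 1637732*(1/2005988) = 409433/501497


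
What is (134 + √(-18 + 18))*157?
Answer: 21038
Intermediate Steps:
(134 + √(-18 + 18))*157 = (134 + √0)*157 = (134 + 0)*157 = 134*157 = 21038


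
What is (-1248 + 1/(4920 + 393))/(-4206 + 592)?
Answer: 6630623/19201182 ≈ 0.34532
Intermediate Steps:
(-1248 + 1/(4920 + 393))/(-4206 + 592) = (-1248 + 1/5313)/(-3614) = (-1248 + 1/5313)*(-1/3614) = -6630623/5313*(-1/3614) = 6630623/19201182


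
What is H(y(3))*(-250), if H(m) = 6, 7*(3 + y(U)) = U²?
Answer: -1500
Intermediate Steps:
y(U) = -3 + U²/7
H(y(3))*(-250) = 6*(-250) = -1500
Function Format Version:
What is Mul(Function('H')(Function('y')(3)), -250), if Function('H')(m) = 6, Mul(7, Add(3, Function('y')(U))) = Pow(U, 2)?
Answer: -1500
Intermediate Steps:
Function('y')(U) = Add(-3, Mul(Rational(1, 7), Pow(U, 2)))
Mul(Function('H')(Function('y')(3)), -250) = Mul(6, -250) = -1500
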